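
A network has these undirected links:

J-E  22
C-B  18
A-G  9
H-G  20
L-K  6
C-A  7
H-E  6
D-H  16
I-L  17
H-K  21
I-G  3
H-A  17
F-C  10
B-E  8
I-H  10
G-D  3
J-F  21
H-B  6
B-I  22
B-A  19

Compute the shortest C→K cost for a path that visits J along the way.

Shortest C→J: C → F → J = 31
Best J to K: J → E → H → K costing 49
Total via J: 31 + 49 = 80.

80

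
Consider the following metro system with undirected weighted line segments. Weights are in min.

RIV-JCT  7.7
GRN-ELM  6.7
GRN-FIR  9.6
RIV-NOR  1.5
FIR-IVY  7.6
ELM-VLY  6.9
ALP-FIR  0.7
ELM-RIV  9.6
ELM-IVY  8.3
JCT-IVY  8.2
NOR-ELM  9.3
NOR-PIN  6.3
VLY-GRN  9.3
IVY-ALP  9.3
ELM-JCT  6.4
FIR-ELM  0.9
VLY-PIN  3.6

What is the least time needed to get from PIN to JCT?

Candidate routes:
PIN → NOR → RIV → ELM → JCT: 6.3+1.5+9.6+6.4 = 23.8
PIN → NOR → RIV → JCT: 6.3+1.5+7.7 = 15.5
PIN → NOR → ELM → JCT: 6.3+9.3+6.4 = 22
PIN → VLY → ELM → JCT: 3.6+6.9+6.4 = 16.9
Cheapest is PIN → NOR → RIV → JCT at 15.5 min.

15.5 min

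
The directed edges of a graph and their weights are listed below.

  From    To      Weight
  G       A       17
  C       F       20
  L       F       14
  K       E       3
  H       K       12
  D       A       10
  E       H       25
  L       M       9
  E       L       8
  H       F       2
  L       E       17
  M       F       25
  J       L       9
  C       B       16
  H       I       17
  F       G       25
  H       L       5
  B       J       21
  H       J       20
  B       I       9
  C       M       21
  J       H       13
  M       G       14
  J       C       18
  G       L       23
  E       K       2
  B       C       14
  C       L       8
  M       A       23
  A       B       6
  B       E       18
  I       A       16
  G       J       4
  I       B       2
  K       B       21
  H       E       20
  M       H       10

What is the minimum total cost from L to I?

36

Candidate routes:
L → M → A → B → I: 9+23+6+9 = 47
L → M → H → I: 9+10+17 = 36
The minimum is 36 via L → M → H → I.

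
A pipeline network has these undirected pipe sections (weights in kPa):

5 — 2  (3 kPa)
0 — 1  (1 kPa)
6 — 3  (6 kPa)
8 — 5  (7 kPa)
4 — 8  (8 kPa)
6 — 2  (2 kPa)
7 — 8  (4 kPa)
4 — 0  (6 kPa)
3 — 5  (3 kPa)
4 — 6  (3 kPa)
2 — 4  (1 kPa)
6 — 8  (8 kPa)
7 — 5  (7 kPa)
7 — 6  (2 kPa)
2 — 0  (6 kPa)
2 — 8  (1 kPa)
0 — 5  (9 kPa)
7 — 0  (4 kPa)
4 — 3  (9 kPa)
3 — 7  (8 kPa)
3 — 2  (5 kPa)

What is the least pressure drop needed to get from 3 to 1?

12 kPa

Running Dijkstra from 3:
3: 0
5: 3  (via 3)
2: 5  (via 3)
4: 6  (via 2)
6: 6  (via 3)
8: 6  (via 2)
7: 8  (via 3)
0: 11  (via 2)
1: 12  (via 0)
Shortest route: 3 → 2 → 0 → 1 = 12 kPa.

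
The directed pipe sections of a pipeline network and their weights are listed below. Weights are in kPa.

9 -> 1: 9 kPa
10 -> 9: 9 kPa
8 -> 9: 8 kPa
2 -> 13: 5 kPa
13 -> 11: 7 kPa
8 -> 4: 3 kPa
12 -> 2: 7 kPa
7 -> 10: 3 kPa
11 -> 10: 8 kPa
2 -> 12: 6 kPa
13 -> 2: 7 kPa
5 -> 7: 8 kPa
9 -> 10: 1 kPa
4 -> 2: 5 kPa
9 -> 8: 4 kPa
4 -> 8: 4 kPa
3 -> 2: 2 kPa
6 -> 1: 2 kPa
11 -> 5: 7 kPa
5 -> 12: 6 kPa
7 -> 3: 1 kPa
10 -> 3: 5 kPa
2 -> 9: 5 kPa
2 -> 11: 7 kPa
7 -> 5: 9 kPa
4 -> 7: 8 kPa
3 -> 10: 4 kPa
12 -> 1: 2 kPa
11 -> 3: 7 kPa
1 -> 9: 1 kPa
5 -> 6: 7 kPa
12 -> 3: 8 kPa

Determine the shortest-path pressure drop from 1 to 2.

9 kPa

Running Dijkstra from 1:
1: 0
9: 1  (via 1)
10: 2  (via 9)
8: 5  (via 9)
3: 7  (via 10)
4: 8  (via 8)
2: 9  (via 3)
Shortest route: 1 → 9 → 10 → 3 → 2 = 9 kPa.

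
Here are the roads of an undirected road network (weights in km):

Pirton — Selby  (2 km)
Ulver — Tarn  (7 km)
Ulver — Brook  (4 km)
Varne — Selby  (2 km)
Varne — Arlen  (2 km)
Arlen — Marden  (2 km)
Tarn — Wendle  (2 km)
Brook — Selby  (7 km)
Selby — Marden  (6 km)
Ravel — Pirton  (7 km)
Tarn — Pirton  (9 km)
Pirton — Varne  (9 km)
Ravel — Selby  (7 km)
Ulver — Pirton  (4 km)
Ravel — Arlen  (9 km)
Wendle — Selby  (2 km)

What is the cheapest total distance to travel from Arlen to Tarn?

8 km

Settle nodes by increasing distance from Arlen:
Arlen: 0
Varne: 2  (via Arlen)
Marden: 2  (via Arlen)
Selby: 4  (via Varne)
Pirton: 6  (via Selby)
Wendle: 6  (via Selby)
Tarn: 8  (via Wendle)
Shortest route: Arlen–Varne–Selby–Wendle–Tarn = 8 km.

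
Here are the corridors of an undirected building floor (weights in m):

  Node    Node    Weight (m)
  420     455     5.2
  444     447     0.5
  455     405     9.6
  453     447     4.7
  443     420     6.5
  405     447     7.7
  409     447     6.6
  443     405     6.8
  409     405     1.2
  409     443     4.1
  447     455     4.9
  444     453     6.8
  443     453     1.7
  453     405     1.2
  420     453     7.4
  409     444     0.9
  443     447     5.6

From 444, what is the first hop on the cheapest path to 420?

447

Enumerating some paths:
444 → 409 → 405 → 453 → 443 → 420: 0.9+1.2+1.2+1.7+6.5 = 11.5
444 → 409 → 405 → 453 → 420: 0.9+1.2+1.2+7.4 = 10.7
444 → 447 → 455 → 420: 0.5+4.9+5.2 = 10.6
444 → 409 → 443 → 420: 0.9+4.1+6.5 = 11.5
The minimum is 10.6 m via 444 → 447 → 455 → 420.
So from 444 the first move is to 447.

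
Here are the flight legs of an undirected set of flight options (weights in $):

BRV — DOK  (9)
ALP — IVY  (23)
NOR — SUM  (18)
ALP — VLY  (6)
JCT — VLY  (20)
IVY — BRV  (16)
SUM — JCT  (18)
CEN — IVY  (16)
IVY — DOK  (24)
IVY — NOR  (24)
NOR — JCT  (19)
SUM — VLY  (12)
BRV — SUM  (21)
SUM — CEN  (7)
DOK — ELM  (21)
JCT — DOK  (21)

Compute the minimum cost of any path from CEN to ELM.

Settle nodes by increasing distance from CEN:
CEN: 0
SUM: 7  (via CEN)
IVY: 16  (via CEN)
VLY: 19  (via SUM)
ALP: 25  (via VLY)
JCT: 25  (via SUM)
NOR: 25  (via SUM)
BRV: 28  (via SUM)
DOK: 37  (via BRV)
ELM: 58  (via DOK)
Shortest route: CEN–SUM–BRV–DOK–ELM = $58.

$58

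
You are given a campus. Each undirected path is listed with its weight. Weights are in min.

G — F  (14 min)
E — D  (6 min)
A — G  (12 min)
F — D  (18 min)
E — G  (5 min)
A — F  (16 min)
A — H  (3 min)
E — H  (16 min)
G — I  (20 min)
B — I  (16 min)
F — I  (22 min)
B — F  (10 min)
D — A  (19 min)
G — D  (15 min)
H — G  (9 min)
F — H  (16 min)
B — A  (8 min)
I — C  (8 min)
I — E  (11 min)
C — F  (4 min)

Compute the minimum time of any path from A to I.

Settle nodes by increasing distance from A:
A: 0
H: 3  (via A)
B: 8  (via A)
G: 12  (via A)
F: 16  (via A)
E: 17  (via G)
D: 19  (via A)
C: 20  (via F)
I: 24  (via B)
Shortest route: A–B–I = 24 min.

24 min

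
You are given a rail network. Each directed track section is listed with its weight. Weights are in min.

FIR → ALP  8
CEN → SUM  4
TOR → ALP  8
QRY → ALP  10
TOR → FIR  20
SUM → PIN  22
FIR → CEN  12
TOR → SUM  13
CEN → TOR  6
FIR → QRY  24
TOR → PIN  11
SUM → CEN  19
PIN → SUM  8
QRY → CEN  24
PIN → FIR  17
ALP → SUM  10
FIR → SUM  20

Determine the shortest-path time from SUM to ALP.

33 min

Running Dijkstra from SUM:
SUM: 0
CEN: 19  (via SUM)
PIN: 22  (via SUM)
TOR: 25  (via CEN)
ALP: 33  (via TOR)
Shortest route: SUM → CEN → TOR → ALP = 33 min.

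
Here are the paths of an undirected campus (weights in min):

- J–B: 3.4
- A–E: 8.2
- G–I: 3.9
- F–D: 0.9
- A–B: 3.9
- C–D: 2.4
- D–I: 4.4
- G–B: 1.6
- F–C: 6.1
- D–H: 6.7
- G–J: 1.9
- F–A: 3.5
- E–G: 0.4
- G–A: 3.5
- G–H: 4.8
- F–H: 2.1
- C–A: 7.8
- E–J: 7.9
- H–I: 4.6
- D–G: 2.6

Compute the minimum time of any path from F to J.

Compare a few routes:
F–D–G–B–J: 0.9+2.6+1.6+3.4 = 8.5
F–A–G–J: 3.5+3.5+1.9 = 8.9
F–H–G–J: 2.1+4.8+1.9 = 8.8
F–D–G–J: 0.9+2.6+1.9 = 5.4
Cheapest is F–D–G–J at 5.4 min.

5.4 min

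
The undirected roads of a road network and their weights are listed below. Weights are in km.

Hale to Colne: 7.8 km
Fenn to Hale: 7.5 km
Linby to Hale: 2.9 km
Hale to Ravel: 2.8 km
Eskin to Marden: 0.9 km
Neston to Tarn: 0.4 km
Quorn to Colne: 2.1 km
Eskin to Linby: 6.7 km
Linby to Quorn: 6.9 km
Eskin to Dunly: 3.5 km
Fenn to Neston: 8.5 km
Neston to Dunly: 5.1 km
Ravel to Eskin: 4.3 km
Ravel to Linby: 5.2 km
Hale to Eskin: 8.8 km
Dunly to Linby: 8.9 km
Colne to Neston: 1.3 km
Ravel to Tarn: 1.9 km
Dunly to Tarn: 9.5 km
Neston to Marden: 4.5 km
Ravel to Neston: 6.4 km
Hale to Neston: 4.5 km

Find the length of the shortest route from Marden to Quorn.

Settle nodes by increasing distance from Marden:
Marden: 0
Eskin: 0.9  (via Marden)
Dunly: 4.4  (via Eskin)
Neston: 4.5  (via Marden)
Tarn: 4.9  (via Neston)
Ravel: 5.2  (via Eskin)
Colne: 5.8  (via Neston)
Linby: 7.6  (via Eskin)
Quorn: 7.9  (via Colne)
Shortest route: Marden → Neston → Colne → Quorn = 7.9 km.

7.9 km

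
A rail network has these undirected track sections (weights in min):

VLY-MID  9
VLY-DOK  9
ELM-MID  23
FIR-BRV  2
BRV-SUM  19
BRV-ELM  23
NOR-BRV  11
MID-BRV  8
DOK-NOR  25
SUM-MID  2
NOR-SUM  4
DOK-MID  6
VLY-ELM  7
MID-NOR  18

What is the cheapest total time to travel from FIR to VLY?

19 min

Settle nodes by increasing distance from FIR:
FIR: 0
BRV: 2  (via FIR)
MID: 10  (via BRV)
SUM: 12  (via MID)
NOR: 13  (via BRV)
DOK: 16  (via MID)
VLY: 19  (via MID)
Shortest route: FIR → BRV → MID → VLY = 19 min.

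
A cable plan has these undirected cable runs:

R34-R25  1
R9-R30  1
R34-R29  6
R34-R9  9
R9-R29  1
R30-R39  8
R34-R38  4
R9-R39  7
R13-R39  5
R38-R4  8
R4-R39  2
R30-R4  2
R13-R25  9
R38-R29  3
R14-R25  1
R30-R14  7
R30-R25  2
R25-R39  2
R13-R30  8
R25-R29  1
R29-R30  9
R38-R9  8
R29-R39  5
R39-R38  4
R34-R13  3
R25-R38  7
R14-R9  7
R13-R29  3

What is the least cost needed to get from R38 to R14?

5

Enumerating some paths:
R38 - R29 - R25 - R14: 3+1+1 = 5
R38 - R39 - R25 - R14: 4+2+1 = 7
R38 - R34 - R25 - R14: 4+1+1 = 6
R38 - R29 - R9 - R30 - R25 - R14: 3+1+1+2+1 = 8
The minimum is 5 via R38 - R29 - R25 - R14.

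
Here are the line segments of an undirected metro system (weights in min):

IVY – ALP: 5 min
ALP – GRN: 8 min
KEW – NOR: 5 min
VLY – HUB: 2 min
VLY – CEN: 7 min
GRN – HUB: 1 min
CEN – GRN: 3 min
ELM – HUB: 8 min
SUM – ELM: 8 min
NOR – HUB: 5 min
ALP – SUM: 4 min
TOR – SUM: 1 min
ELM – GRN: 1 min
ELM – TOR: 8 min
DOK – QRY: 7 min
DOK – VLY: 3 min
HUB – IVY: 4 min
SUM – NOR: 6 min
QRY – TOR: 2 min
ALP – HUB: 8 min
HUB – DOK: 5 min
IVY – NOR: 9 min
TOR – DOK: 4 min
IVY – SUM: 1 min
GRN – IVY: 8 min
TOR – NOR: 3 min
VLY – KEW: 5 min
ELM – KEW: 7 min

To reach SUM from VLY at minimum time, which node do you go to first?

Enumerating some paths:
VLY → HUB → IVY → SUM: 2+4+1 = 7
VLY → DOK → TOR → SUM: 3+4+1 = 8
Cheapest is VLY → HUB → IVY → SUM at 7 min.
So from VLY the first move is to HUB.

HUB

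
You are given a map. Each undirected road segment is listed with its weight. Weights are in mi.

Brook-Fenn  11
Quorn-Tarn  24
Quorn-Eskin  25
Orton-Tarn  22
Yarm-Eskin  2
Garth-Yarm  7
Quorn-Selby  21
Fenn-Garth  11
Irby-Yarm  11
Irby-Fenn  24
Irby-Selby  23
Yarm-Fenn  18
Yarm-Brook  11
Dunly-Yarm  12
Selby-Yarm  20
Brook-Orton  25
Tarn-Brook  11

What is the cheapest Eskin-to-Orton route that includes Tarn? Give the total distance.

Best Eskin to Tarn: Eskin → Yarm → Brook → Tarn costing 24
Shortest Tarn→Orton: Tarn → Orton = 22
Total via Tarn: 24 + 22 = 46 mi.

46 mi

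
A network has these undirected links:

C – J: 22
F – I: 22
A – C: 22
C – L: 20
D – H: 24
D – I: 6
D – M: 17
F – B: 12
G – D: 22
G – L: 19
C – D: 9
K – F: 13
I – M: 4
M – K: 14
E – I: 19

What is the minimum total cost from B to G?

Enumerating some paths:
B - F - I - D - G: 12+22+6+22 = 62
B - F - K - M - I - D - G: 12+13+14+4+6+22 = 71
The minimum is 62 via B - F - I - D - G.

62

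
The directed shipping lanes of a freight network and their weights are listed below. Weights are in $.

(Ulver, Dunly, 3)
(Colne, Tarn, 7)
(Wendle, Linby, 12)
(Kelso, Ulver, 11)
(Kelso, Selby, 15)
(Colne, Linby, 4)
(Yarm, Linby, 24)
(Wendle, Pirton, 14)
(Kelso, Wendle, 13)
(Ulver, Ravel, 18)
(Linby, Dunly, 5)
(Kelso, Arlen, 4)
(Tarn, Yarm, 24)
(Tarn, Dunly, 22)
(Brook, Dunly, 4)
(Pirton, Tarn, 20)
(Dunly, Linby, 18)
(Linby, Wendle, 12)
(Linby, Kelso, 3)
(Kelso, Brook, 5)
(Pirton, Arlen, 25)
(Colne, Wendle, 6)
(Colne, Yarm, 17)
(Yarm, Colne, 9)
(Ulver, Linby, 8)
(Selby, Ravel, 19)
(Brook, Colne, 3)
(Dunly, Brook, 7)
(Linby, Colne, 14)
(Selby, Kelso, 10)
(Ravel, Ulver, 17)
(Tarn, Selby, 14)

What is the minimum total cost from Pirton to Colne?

$52

Enumerating some paths:
Pirton–Tarn–Yarm–Colne: 20+24+9 = 53
Pirton–Tarn–Dunly–Brook–Colne: 20+22+7+3 = 52
Cheapest is Pirton–Tarn–Dunly–Brook–Colne at $52.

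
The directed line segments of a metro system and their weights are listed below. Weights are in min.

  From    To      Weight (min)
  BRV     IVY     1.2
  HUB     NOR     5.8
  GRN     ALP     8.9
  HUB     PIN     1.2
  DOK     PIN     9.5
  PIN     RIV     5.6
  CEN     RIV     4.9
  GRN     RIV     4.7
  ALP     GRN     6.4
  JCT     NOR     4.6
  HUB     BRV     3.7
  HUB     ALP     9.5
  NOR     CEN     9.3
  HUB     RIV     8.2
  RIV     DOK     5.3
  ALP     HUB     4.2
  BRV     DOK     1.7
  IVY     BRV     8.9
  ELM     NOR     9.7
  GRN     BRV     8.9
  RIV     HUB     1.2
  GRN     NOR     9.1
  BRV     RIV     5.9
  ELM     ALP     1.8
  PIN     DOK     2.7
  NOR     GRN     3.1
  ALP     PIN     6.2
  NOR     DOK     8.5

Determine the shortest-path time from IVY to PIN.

17.2 min

Enumerating some paths:
IVY–BRV–DOK–PIN: 8.9+1.7+9.5 = 20.1
IVY–BRV–RIV–DOK–PIN: 8.9+5.9+5.3+9.5 = 29.6
IVY–BRV–RIV–HUB–PIN: 8.9+5.9+1.2+1.2 = 17.2
Cheapest is IVY–BRV–RIV–HUB–PIN at 17.2 min.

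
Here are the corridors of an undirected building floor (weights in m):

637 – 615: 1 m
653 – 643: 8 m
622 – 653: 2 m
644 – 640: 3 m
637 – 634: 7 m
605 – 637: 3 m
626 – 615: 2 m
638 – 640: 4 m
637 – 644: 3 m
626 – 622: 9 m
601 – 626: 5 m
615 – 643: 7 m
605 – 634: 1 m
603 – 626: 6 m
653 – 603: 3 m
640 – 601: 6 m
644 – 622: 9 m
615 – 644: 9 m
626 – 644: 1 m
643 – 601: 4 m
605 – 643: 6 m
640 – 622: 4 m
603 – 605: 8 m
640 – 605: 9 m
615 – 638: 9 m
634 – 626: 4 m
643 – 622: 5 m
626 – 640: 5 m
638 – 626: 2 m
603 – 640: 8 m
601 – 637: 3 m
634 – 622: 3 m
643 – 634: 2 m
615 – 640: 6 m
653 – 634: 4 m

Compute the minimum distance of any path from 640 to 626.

4 m

Compare a few routes:
640–644–626: 3+1 = 4
640–626: 5 = 5
640–638–626: 4+2 = 6
Cheapest is 640–644–626 at 4 m.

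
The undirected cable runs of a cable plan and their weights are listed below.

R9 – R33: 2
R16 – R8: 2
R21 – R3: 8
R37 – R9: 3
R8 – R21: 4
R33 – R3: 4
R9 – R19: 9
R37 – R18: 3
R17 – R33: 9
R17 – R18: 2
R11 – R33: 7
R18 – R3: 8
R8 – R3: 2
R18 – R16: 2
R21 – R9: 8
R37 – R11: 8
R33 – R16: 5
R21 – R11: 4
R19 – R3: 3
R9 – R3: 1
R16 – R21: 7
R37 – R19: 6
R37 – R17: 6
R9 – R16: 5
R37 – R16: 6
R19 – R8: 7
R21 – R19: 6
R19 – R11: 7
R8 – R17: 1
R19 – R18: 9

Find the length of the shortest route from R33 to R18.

7

Compare a few routes:
R33 - R9 - R37 - R18: 2+3+3 = 8
R33 - R9 - R3 - R8 - R17 - R18: 2+1+2+1+2 = 8
R33 - R16 - R18: 5+2 = 7
The minimum is 7 via R33 - R16 - R18.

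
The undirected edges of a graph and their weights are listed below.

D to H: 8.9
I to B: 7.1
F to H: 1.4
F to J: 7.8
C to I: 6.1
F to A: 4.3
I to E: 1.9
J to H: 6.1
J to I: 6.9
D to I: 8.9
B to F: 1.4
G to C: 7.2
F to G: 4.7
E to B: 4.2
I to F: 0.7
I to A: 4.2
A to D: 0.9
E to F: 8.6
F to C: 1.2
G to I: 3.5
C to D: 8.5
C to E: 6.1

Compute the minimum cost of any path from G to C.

Compare a few routes:
G–F–C: 4.7+1.2 = 5.9
G–C: 7.2 = 7.2
G–I–C: 3.5+6.1 = 9.6
G–I–F–C: 3.5+0.7+1.2 = 5.4
Cheapest is G–I–F–C at 5.4.

5.4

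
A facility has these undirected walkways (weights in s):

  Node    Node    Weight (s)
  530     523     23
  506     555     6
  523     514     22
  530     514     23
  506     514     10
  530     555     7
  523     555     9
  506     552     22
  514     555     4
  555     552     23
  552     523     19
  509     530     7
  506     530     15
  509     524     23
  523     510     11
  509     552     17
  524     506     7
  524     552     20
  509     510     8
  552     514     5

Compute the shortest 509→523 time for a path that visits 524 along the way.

Best 509 to 524: 509 → 524 costing 23
Shortest 524→523: 524 → 506 → 555 → 523 = 22
Total via 524: 23 + 22 = 45 s.

45 s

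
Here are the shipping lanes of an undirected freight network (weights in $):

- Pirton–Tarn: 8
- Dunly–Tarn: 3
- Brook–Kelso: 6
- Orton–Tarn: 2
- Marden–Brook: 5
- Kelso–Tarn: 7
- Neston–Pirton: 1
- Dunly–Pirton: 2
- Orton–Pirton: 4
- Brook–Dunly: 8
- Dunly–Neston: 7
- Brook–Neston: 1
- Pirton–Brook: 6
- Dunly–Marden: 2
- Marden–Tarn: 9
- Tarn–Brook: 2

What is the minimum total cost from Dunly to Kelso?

Running Dijkstra from Dunly:
Dunly: 0
Marden: 2  (via Dunly)
Pirton: 2  (via Dunly)
Tarn: 3  (via Dunly)
Neston: 3  (via Pirton)
Brook: 4  (via Neston)
Orton: 5  (via Tarn)
Kelso: 10  (via Tarn)
Shortest route: Dunly → Tarn → Kelso = $10.

$10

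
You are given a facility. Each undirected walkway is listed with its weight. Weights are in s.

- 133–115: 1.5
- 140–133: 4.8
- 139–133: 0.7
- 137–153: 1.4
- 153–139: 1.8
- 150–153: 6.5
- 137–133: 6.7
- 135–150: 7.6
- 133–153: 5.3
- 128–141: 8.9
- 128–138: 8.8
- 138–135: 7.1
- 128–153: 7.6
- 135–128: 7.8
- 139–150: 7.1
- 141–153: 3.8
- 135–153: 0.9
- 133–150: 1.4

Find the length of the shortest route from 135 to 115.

4.9 s

Enumerating some paths:
135 → 153 → 133 → 115: 0.9+5.3+1.5 = 7.7
135 → 153 → 139 → 133 → 115: 0.9+1.8+0.7+1.5 = 4.9
The minimum is 4.9 s via 135 → 153 → 139 → 133 → 115.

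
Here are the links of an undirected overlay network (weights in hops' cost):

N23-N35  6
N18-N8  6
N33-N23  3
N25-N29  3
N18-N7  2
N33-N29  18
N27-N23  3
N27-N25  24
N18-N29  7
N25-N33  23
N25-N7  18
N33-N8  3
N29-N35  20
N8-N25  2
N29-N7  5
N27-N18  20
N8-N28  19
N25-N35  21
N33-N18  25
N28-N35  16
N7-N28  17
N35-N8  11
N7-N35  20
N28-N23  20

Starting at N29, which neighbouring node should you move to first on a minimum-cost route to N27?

Compare a few routes:
N29 - N18 - N8 - N33 - N23 - N27: 7+6+3+3+3 = 22
N29 - N25 - N8 - N33 - N23 - N27: 3+2+3+3+3 = 14
Cheapest is N29 - N25 - N8 - N33 - N23 - N27 at 14 hops' cost.
So from N29 the first move is to N25.

N25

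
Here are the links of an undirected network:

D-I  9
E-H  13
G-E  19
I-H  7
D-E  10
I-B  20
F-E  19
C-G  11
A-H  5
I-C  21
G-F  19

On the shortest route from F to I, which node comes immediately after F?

Candidate routes:
F - E - D - I: 19+10+9 = 38
F - G - C - I: 19+11+21 = 51
F - E - H - I: 19+13+7 = 39
Cheapest is F - E - D - I at 38.
So from F the first move is to E.

E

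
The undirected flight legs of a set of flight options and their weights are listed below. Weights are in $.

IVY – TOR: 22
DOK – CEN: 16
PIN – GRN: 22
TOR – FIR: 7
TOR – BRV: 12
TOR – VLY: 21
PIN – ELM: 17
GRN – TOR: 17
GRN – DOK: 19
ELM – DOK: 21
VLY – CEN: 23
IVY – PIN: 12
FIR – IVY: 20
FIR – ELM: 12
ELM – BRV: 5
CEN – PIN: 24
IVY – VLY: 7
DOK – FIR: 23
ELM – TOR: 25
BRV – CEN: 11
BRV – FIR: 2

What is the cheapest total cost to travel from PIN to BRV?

$22

Enumerating some paths:
PIN - IVY - FIR - BRV: 12+20+2 = 34
PIN - ELM - BRV: 17+5 = 22
PIN - ELM - FIR - BRV: 17+12+2 = 31
Cheapest is PIN - ELM - BRV at $22.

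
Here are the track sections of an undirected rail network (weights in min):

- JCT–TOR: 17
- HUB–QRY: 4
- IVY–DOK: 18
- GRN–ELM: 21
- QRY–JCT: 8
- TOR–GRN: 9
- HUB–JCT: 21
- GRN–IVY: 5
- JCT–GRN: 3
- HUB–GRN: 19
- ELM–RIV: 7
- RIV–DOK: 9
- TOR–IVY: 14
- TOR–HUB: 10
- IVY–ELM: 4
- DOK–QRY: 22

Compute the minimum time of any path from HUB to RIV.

31 min

Enumerating some paths:
HUB–QRY–JCT–GRN–IVY–ELM–RIV: 4+8+3+5+4+7 = 31
HUB–TOR–GRN–IVY–ELM–RIV: 10+9+5+4+7 = 35
Cheapest is HUB–QRY–JCT–GRN–IVY–ELM–RIV at 31 min.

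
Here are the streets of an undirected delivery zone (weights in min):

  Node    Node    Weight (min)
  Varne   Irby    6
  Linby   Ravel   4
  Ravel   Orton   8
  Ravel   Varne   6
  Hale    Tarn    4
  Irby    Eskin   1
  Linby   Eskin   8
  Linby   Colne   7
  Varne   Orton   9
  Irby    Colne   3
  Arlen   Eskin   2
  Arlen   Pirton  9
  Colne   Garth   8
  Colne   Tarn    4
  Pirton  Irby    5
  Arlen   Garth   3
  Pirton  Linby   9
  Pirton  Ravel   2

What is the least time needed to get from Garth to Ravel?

Compare a few routes:
Garth–Arlen–Eskin–Irby–Pirton–Ravel: 3+2+1+5+2 = 13
Garth–Arlen–Pirton–Ravel: 3+9+2 = 14
The minimum is 13 min via Garth–Arlen–Eskin–Irby–Pirton–Ravel.

13 min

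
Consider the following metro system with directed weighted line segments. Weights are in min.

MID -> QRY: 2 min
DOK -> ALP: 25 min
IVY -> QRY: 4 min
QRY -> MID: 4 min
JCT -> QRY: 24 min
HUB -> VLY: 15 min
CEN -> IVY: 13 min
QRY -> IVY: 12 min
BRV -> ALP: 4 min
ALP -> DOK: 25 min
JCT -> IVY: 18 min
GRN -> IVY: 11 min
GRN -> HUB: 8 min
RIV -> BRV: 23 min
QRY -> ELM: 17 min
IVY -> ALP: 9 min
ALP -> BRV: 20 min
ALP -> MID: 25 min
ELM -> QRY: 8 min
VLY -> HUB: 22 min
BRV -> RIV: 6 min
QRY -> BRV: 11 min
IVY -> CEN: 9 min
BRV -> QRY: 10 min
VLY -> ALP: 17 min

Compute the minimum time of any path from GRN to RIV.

Running Dijkstra from GRN:
GRN: 0
HUB: 8  (via GRN)
IVY: 11  (via GRN)
QRY: 15  (via IVY)
MID: 19  (via QRY)
CEN: 20  (via IVY)
ALP: 20  (via IVY)
VLY: 23  (via HUB)
BRV: 26  (via QRY)
RIV: 32  (via BRV)
Shortest route: GRN → IVY → QRY → BRV → RIV = 32 min.

32 min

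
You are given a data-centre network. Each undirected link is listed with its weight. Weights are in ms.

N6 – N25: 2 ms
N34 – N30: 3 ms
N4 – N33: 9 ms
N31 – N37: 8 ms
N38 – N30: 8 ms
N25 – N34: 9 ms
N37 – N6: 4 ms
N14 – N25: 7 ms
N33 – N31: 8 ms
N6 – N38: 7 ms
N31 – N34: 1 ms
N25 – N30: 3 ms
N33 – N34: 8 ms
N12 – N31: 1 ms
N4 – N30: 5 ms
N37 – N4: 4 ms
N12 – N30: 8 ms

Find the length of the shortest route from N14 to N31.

Shortest distances from N14:
N14: 0
N25: 7  (via N14)
N6: 9  (via N25)
N30: 10  (via N25)
N37: 13  (via N6)
N34: 13  (via N30)
N31: 14  (via N34)
Shortest route: N14–N25–N30–N34–N31 = 14 ms.

14 ms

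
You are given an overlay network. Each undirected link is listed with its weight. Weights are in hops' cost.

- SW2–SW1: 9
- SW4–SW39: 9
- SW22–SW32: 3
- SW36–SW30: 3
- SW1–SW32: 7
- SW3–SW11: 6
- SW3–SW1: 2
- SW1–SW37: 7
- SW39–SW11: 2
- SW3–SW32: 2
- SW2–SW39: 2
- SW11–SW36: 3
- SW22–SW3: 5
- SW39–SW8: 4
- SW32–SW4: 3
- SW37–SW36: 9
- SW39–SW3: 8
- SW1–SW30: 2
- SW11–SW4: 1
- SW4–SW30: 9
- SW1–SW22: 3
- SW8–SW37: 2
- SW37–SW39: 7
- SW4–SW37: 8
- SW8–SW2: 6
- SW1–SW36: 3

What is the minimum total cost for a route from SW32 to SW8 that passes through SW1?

Best SW32 to SW1: SW32–SW3–SW1 costing 4
Shortest SW1→SW8: SW1–SW37–SW8 = 9
Total via SW1: 4 + 9 = 13 hops' cost.

13 hops' cost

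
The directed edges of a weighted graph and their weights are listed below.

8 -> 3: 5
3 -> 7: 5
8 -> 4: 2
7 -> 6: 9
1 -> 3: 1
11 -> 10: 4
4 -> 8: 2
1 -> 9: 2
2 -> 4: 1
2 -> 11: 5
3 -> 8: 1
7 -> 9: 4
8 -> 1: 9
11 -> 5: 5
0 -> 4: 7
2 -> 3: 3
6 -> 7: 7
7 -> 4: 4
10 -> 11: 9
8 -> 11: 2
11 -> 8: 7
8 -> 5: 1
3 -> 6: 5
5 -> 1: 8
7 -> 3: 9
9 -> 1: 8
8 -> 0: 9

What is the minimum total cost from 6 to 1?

19

Settle nodes by increasing distance from 6:
6: 0
7: 7  (via 6)
4: 11  (via 7)
9: 11  (via 7)
8: 13  (via 4)
5: 14  (via 8)
11: 15  (via 8)
3: 16  (via 7)
1: 19  (via 9)
Shortest route: 6–7–9–1 = 19.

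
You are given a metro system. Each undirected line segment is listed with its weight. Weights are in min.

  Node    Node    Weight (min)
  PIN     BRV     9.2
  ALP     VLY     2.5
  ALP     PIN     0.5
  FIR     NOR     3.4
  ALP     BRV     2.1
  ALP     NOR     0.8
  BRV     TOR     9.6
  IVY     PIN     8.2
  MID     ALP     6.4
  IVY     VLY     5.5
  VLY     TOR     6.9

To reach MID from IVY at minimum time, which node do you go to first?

Candidate routes:
IVY - PIN - ALP - MID: 8.2+0.5+6.4 = 15.1
IVY - PIN - BRV - ALP - MID: 8.2+9.2+2.1+6.4 = 25.9
IVY - VLY - ALP - MID: 5.5+2.5+6.4 = 14.4
The minimum is 14.4 min via IVY - VLY - ALP - MID.
So from IVY the first move is to VLY.

VLY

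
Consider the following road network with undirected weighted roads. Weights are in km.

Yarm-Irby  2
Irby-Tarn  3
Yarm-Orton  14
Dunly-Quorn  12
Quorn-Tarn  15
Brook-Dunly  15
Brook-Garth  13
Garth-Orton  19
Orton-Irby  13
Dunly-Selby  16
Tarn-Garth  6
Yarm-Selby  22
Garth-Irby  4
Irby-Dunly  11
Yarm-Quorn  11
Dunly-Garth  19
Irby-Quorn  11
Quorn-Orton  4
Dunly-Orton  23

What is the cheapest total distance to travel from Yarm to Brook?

Enumerating some paths:
Yarm–Irby–Garth–Brook: 2+4+13 = 19
Yarm–Irby–Tarn–Garth–Brook: 2+3+6+13 = 24
The minimum is 19 km via Yarm–Irby–Garth–Brook.

19 km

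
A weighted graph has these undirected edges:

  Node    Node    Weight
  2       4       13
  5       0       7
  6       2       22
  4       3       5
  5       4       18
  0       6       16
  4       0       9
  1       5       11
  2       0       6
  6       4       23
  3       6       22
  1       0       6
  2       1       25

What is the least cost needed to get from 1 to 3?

20

Compare a few routes:
1–5–4–3: 11+18+5 = 34
1–5–0–4–3: 11+7+9+5 = 32
1–0–4–3: 6+9+5 = 20
1–0–2–4–3: 6+6+13+5 = 30
Cheapest is 1–0–4–3 at 20.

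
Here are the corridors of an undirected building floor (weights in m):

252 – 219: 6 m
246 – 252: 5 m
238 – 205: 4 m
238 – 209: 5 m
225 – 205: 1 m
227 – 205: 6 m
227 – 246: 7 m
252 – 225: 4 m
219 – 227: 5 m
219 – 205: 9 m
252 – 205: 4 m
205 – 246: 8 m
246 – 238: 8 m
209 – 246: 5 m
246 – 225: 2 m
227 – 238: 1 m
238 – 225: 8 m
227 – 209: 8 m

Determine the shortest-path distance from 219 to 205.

9 m

Running Dijkstra from 219:
219: 0
227: 5  (via 219)
238: 6  (via 227)
252: 6  (via 219)
205: 9  (via 219)
Shortest route: 219 → 205 = 9 m.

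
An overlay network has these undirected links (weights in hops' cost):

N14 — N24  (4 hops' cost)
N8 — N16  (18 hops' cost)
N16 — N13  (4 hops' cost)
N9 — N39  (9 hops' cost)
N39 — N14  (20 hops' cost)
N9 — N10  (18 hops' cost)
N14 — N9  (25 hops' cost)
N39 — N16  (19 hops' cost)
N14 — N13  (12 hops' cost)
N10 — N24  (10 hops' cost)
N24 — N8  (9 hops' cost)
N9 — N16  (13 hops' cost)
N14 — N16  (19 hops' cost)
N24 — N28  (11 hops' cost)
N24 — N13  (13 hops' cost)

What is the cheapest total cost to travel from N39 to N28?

Candidate routes:
N39 → N14 → N24 → N28: 20+4+11 = 35
N39 → N16 → N13 → N24 → N28: 19+4+13+11 = 47
N39 → N9 → N10 → N24 → N28: 9+18+10+11 = 48
Cheapest is N39 → N14 → N24 → N28 at 35 hops' cost.

35 hops' cost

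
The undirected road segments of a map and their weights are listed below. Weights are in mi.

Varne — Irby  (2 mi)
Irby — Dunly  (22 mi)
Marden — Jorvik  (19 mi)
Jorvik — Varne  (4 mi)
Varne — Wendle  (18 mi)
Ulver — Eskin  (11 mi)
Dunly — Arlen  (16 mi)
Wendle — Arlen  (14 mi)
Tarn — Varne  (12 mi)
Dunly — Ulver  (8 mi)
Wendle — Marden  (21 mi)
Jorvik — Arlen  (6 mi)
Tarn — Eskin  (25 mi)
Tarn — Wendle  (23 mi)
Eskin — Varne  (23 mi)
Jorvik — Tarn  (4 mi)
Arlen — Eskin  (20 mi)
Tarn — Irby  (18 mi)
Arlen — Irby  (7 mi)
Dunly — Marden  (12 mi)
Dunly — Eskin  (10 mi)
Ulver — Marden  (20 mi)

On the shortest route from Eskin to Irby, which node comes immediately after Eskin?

Varne

Compare a few routes:
Eskin - Varne - Irby: 23+2 = 25
Eskin - Arlen - Irby: 20+7 = 27
Cheapest is Eskin - Varne - Irby at 25 mi.
So from Eskin the first move is to Varne.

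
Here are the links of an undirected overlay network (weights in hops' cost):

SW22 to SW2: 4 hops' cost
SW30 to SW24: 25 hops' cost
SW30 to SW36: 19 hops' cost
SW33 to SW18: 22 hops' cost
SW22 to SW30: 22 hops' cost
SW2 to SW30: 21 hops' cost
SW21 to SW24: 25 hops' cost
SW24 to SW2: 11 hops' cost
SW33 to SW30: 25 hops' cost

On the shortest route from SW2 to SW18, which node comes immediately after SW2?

Compare a few routes:
SW2 → SW22 → SW30 → SW33 → SW18: 4+22+25+22 = 73
SW2 → SW30 → SW33 → SW18: 21+25+22 = 68
The minimum is 68 hops' cost via SW2 → SW30 → SW33 → SW18.
So from SW2 the first move is to SW30.

SW30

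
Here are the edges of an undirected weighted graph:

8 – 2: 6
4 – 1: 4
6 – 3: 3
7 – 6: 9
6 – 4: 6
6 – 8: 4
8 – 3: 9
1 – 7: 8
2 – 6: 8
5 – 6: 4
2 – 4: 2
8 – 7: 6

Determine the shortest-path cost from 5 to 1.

Enumerating some paths:
5 → 6 → 2 → 4 → 1: 4+8+2+4 = 18
5 → 6 → 4 → 1: 4+6+4 = 14
5 → 6 → 8 → 2 → 4 → 1: 4+4+6+2+4 = 20
The minimum is 14 via 5 → 6 → 4 → 1.

14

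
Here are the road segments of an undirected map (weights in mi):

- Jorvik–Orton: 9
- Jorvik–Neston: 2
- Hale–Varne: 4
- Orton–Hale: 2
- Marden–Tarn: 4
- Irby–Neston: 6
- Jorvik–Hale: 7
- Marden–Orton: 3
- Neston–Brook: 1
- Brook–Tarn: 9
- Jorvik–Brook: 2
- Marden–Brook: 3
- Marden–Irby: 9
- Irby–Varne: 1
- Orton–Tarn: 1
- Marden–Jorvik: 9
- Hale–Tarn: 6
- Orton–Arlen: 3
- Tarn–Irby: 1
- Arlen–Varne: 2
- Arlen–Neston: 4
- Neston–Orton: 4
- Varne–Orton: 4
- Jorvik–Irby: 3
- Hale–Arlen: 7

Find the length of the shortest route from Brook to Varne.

6 mi

Settle nodes by increasing distance from Brook:
Brook: 0
Neston: 1  (via Brook)
Jorvik: 2  (via Brook)
Marden: 3  (via Brook)
Arlen: 5  (via Neston)
Irby: 5  (via Jorvik)
Orton: 5  (via Neston)
Varne: 6  (via Irby)
Shortest route: Brook–Jorvik–Irby–Varne = 6 mi.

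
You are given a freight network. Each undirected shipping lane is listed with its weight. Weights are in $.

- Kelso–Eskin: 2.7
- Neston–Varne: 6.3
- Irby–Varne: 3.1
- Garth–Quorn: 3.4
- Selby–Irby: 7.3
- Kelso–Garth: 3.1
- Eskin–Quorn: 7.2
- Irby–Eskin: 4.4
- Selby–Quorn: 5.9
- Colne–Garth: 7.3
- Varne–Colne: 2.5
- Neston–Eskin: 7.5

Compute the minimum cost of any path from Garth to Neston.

$13.3

Settle nodes by increasing distance from Garth:
Garth: 0
Kelso: 3.1  (via Garth)
Quorn: 3.4  (via Garth)
Eskin: 5.8  (via Kelso)
Colne: 7.3  (via Garth)
Selby: 9.3  (via Quorn)
Varne: 9.8  (via Colne)
Irby: 10.2  (via Eskin)
Neston: 13.3  (via Eskin)
Shortest route: Garth–Kelso–Eskin–Neston = $13.3.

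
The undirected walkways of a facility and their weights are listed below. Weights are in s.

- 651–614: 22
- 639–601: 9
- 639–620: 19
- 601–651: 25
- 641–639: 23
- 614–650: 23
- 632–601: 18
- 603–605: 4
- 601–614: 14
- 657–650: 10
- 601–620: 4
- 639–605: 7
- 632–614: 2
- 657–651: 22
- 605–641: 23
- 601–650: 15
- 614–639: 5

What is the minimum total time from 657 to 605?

41 s

Compare a few routes:
657 → 650 → 614 → 639 → 605: 10+23+5+7 = 45
657 → 650 → 601 → 639 → 605: 10+15+9+7 = 41
657 → 650 → 601 → 614 → 639 → 605: 10+15+14+5+7 = 51
The minimum is 41 s via 657 → 650 → 601 → 639 → 605.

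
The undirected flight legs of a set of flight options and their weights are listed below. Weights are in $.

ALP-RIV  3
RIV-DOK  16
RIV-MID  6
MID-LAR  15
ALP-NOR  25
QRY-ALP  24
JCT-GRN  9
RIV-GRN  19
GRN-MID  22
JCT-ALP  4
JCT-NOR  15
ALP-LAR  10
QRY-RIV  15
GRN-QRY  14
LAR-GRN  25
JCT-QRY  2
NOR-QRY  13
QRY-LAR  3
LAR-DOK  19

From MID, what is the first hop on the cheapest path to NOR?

Candidate routes:
MID - RIV - ALP - JCT - NOR: 6+3+4+15 = 28
MID - RIV - ALP - NOR: 6+3+25 = 34
MID - LAR - QRY - NOR: 15+3+13 = 31
MID - RIV - QRY - NOR: 6+15+13 = 34
Cheapest is MID - RIV - ALP - JCT - NOR at $28.
So from MID the first move is to RIV.

RIV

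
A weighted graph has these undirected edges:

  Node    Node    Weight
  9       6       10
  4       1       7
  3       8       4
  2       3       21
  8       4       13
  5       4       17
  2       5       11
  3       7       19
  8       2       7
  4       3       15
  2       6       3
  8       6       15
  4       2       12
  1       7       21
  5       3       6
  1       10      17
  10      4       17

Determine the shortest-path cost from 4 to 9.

Candidate routes:
4–8–2–6–9: 13+7+3+10 = 33
4–2–6–9: 12+3+10 = 25
The minimum is 25 via 4–2–6–9.

25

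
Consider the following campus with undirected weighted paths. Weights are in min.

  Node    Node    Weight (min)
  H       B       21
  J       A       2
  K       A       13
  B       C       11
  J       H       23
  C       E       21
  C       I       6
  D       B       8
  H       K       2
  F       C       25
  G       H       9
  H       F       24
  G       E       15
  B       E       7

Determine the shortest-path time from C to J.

49 min

Enumerating some paths:
C → B → H → K → A → J: 11+21+2+13+2 = 49
C → B → H → J: 11+21+23 = 55
The minimum is 49 min via C → B → H → K → A → J.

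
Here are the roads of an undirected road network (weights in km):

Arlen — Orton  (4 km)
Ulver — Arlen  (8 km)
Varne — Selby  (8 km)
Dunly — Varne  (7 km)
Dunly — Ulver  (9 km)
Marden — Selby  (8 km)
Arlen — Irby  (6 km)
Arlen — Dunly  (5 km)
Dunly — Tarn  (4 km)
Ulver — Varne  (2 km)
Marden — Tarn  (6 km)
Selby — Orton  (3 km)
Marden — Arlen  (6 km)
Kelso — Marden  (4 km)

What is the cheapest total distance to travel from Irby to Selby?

13 km

Shortest distances from Irby:
Irby: 0
Arlen: 6  (via Irby)
Orton: 10  (via Arlen)
Dunly: 11  (via Arlen)
Marden: 12  (via Arlen)
Selby: 13  (via Orton)
Shortest route: Irby–Arlen–Orton–Selby = 13 km.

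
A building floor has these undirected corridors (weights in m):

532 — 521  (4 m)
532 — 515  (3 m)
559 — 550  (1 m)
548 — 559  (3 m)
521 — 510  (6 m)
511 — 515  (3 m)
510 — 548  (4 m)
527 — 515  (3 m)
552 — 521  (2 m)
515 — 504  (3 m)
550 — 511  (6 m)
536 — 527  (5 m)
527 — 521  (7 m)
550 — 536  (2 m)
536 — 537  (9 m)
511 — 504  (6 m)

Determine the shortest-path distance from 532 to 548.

14 m

Candidate routes:
532–521–510–548: 4+6+4 = 14
532–515–527–536–550–559–548: 3+3+5+2+1+3 = 17
532–515–511–550–559–548: 3+3+6+1+3 = 16
532–521–527–536–550–559–548: 4+7+5+2+1+3 = 22
The minimum is 14 m via 532–521–510–548.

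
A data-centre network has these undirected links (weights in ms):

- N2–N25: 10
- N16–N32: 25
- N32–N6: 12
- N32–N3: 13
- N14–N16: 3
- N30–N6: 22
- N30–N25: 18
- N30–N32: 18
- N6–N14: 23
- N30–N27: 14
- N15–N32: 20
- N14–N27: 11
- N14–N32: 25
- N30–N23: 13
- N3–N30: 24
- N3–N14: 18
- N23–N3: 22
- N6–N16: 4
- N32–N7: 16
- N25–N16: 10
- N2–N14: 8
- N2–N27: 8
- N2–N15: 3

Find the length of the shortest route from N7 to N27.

Running Dijkstra from N7:
N7: 0
N32: 16  (via N7)
N6: 28  (via N32)
N3: 29  (via N32)
N16: 32  (via N6)
N30: 34  (via N32)
N14: 35  (via N16)
N15: 36  (via N32)
N2: 39  (via N15)
N25: 42  (via N16)
N27: 46  (via N14)
Shortest route: N7–N32–N6–N16–N14–N27 = 46 ms.

46 ms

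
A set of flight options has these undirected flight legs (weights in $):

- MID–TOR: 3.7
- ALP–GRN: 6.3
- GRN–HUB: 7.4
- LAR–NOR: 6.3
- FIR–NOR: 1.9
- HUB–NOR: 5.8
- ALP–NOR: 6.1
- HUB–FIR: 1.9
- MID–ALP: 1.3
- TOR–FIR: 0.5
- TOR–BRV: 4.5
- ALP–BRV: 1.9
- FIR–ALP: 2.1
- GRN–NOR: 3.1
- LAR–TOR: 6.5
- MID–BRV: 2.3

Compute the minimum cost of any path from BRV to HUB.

$5.9

Candidate routes:
BRV–MID–ALP–FIR–HUB: 2.3+1.3+2.1+1.9 = 7.6
BRV–ALP–FIR–HUB: 1.9+2.1+1.9 = 5.9
BRV–TOR–FIR–HUB: 4.5+0.5+1.9 = 6.9
BRV–MID–TOR–FIR–HUB: 2.3+3.7+0.5+1.9 = 8.4
The minimum is $5.9 via BRV–ALP–FIR–HUB.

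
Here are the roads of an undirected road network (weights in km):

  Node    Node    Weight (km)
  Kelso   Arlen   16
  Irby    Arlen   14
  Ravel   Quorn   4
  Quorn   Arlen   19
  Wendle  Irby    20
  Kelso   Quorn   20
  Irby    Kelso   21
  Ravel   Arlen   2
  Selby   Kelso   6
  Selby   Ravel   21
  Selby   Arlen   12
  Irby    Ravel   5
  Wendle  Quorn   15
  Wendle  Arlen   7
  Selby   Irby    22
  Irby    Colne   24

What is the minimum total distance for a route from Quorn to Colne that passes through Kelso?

Shortest Quorn→Kelso: Quorn–Kelso = 20
Best Kelso to Colne: Kelso–Irby–Colne costing 45
Total via Kelso: 20 + 45 = 65 km.

65 km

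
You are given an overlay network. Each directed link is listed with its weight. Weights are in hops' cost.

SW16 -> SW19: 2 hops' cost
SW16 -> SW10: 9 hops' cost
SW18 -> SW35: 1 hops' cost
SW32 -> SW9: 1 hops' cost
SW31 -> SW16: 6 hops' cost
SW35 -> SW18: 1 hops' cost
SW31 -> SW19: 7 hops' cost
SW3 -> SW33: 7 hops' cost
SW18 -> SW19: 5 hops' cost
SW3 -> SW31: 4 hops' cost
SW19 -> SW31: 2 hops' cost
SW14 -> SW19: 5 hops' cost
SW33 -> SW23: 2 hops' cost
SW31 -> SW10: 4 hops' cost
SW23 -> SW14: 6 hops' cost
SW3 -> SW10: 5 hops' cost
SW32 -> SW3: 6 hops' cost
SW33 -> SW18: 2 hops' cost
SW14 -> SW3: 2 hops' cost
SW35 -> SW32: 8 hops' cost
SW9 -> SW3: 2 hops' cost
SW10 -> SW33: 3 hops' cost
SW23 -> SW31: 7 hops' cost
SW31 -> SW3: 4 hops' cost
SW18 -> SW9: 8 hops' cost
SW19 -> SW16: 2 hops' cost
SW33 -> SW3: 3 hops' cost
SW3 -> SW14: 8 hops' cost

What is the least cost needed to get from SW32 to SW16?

13 hops' cost

Compare a few routes:
SW32 → SW9 → SW3 → SW31 → SW16: 1+2+4+6 = 13
SW32 → SW3 → SW31 → SW16: 6+4+6 = 16
The minimum is 13 hops' cost via SW32 → SW9 → SW3 → SW31 → SW16.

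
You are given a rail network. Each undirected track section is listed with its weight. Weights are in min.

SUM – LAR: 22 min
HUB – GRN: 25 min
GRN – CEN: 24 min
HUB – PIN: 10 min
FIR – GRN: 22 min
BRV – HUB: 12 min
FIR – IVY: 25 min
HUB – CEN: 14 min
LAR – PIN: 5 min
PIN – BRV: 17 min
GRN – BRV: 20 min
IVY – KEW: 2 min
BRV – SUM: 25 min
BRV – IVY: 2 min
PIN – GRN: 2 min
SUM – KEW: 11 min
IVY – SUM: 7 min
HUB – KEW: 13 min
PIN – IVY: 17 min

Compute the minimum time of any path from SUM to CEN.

Running Dijkstra from SUM:
SUM: 0
IVY: 7  (via SUM)
BRV: 9  (via IVY)
KEW: 9  (via IVY)
HUB: 21  (via BRV)
LAR: 22  (via SUM)
PIN: 24  (via IVY)
GRN: 26  (via PIN)
FIR: 32  (via IVY)
CEN: 35  (via HUB)
Shortest route: SUM → IVY → BRV → HUB → CEN = 35 min.

35 min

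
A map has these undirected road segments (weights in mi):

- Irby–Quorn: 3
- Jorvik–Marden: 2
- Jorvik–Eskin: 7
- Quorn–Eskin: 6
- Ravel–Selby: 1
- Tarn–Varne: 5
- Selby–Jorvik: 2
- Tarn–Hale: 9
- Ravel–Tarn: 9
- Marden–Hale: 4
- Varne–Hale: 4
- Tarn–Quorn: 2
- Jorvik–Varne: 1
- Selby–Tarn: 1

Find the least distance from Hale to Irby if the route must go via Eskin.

21 mi

Best Hale to Eskin: Hale–Varne–Jorvik–Eskin costing 12
Shortest Eskin→Irby: Eskin–Quorn–Irby = 9
Total via Eskin: 12 + 9 = 21 mi.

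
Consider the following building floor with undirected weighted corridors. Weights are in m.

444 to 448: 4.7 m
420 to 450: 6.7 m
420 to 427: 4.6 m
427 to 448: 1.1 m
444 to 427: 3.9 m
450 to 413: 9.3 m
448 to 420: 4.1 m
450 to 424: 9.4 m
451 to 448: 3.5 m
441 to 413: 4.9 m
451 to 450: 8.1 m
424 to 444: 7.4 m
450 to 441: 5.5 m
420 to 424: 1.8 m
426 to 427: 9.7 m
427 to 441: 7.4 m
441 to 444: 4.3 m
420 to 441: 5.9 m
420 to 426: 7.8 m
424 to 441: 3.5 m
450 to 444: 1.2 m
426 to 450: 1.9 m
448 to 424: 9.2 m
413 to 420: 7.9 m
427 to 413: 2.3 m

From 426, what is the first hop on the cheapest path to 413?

450

Compare a few routes:
426–450–413: 1.9+9.3 = 11.2
426–450–444–427–413: 1.9+1.2+3.9+2.3 = 9.3
426–450–444–448–427–413: 1.9+1.2+4.7+1.1+2.3 = 11.2
Cheapest is 426–450–444–427–413 at 9.3 m.
So from 426 the first move is to 450.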